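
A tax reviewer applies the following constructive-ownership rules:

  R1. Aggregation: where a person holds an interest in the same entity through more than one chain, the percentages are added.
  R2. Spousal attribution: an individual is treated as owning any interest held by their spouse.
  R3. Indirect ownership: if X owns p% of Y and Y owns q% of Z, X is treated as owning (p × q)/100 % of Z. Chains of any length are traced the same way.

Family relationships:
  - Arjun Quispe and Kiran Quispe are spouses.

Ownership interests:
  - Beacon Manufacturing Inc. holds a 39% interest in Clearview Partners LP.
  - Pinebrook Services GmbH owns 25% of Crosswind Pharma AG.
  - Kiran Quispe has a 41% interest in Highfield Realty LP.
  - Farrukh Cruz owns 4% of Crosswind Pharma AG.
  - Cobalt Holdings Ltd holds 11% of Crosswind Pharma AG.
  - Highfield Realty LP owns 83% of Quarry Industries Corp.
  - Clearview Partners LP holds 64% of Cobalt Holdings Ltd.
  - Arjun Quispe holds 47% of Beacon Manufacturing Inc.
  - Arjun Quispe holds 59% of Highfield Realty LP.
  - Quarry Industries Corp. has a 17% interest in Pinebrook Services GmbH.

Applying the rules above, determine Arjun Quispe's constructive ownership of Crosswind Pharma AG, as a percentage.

4.817932%

By spousal attribution (R2), Arjun Quispe is treated as also owning Kiran Quispe's interest in Highfield Realty LP, giving 59% + 41% = 100%.
Chain via Beacon Manufacturing Inc. → Clearview Partners LP → Cobalt Holdings Ltd (R3): 47% × 39% × 64% × 11% = 1.290432% of Crosswind Pharma AG.
Chain via Highfield Realty LP → Quarry Industries Corp. → Pinebrook Services GmbH (R3): 100% × 83% × 17% × 25% = 3.5275% of Crosswind Pharma AG.
Aggregating (R1): 1.290432% + 3.5275% = 4.817932%.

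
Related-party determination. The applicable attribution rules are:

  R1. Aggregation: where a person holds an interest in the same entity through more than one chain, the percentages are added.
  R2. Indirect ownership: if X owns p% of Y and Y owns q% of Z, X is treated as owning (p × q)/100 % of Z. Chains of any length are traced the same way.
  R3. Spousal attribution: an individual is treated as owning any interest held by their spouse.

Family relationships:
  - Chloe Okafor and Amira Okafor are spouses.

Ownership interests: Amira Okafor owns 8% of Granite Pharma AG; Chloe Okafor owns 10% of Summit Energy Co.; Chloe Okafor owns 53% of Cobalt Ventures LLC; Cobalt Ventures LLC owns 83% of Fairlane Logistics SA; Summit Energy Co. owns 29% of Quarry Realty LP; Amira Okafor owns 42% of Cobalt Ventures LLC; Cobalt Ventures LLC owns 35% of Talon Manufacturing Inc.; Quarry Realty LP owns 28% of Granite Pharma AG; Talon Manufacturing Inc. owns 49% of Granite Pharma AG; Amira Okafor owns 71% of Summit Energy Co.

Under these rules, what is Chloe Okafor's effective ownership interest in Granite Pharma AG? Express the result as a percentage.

By spousal attribution (R3), Chloe Okafor is treated as also owning Amira Okafor's interest in Summit Energy Co, giving 10% + 71% = 81%.
By spousal attribution (R3), Chloe Okafor is treated as also owning Amira Okafor's interest in Cobalt Ventures LLC, giving 53% + 42% = 95%.
By spousal attribution (R3), Chloe Okafor is treated as owning Amira Okafor's 8% interest in Granite Pharma AG.
Chain via Summit Energy Co. → Quarry Realty LP (R2): 81% × 29% × 28% = 6.5772% of Granite Pharma AG.
Chain via Cobalt Ventures LLC → Talon Manufacturing Inc. (R2): 95% × 35% × 49% = 16.2925% of Granite Pharma AG.
Direct interest in Granite Pharma AG: 8%.
Aggregating (R1): 6.5772% + 16.2925% + 8% = 30.8697%.

30.8697%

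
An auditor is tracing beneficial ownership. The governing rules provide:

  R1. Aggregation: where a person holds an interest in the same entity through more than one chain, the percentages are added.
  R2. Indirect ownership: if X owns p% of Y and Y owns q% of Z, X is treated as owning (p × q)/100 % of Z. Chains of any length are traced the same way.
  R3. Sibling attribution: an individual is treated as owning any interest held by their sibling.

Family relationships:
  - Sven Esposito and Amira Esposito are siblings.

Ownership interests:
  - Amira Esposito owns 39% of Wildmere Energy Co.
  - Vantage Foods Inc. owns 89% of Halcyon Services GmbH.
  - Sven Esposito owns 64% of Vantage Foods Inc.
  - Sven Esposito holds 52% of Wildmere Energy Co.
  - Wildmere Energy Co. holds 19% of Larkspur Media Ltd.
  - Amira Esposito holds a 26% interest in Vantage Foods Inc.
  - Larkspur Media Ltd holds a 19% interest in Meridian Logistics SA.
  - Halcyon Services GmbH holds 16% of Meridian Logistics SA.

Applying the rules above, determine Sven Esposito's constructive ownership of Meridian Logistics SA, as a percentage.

By sibling attribution (R3), Sven Esposito is treated as also owning Amira Esposito's interest in Vantage Foods Inc, giving 64% + 26% = 90%.
By sibling attribution (R3), Sven Esposito is treated as also owning Amira Esposito's interest in Wildmere Energy Co, giving 52% + 39% = 91%.
Chain via Vantage Foods Inc. → Halcyon Services GmbH (R2): 90% × 89% × 16% = 12.816% of Meridian Logistics SA.
Chain via Wildmere Energy Co. → Larkspur Media Ltd (R2): 91% × 19% × 19% = 3.2851% of Meridian Logistics SA.
Aggregating (R1): 12.816% + 3.2851% = 16.1011%.

16.1011%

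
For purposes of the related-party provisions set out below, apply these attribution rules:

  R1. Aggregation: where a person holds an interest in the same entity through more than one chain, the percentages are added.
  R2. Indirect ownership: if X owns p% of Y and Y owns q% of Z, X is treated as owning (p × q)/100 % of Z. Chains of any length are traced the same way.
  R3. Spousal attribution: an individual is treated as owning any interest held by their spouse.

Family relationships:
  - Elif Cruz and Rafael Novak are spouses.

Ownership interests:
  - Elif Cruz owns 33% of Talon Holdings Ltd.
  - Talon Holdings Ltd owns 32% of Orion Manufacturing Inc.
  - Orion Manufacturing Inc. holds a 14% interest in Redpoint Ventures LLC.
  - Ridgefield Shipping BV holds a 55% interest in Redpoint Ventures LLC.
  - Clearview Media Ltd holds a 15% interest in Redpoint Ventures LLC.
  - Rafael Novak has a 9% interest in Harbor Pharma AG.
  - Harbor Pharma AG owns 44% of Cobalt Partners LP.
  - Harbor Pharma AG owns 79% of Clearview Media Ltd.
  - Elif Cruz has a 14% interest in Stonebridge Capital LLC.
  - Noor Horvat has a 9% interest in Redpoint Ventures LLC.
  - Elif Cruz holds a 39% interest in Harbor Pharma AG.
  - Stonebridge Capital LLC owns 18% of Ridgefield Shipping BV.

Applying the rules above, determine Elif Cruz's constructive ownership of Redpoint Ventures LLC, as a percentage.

By spousal attribution (R3), Elif Cruz is treated as also owning Rafael Novak's interest in Harbor Pharma AG, giving 39% + 9% = 48%.
Chain via Harbor Pharma AG → Clearview Media Ltd (R2): 48% × 79% × 15% = 5.688% of Redpoint Ventures LLC.
Chain via Talon Holdings Ltd → Orion Manufacturing Inc. (R2): 33% × 32% × 14% = 1.4784% of Redpoint Ventures LLC.
Chain via Stonebridge Capital LLC → Ridgefield Shipping BV (R2): 14% × 18% × 55% = 1.386% of Redpoint Ventures LLC.
Aggregating (R1): 5.688% + 1.4784% + 1.386% = 8.5524%.

8.5524%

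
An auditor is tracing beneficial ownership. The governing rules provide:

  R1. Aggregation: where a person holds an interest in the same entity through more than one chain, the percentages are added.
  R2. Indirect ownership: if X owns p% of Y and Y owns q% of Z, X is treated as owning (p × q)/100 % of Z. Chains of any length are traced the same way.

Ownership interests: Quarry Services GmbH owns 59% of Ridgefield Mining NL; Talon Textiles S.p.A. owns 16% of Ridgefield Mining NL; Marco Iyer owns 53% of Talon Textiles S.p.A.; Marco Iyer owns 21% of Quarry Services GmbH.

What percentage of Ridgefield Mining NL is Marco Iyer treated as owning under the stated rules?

20.87%

Chain via Talon Textiles S.p.A. (R2): 53% × 16% = 8.48% of Ridgefield Mining NL.
Chain via Quarry Services GmbH (R2): 21% × 59% = 12.39% of Ridgefield Mining NL.
Aggregating (R1): 8.48% + 12.39% = 20.87%.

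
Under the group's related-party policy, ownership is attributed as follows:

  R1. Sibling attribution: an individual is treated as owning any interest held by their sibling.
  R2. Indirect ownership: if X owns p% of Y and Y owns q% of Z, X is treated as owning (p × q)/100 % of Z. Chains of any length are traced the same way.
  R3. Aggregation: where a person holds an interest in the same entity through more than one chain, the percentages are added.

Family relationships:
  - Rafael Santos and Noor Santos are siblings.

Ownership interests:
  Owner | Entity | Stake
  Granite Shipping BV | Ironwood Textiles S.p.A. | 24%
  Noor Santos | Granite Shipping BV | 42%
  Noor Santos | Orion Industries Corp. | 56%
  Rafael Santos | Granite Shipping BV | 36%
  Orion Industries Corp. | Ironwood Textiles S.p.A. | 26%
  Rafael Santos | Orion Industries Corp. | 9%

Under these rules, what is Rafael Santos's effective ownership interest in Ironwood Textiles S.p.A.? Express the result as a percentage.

35.62%

By sibling attribution (R1), Rafael Santos is treated as also owning Noor Santos's interest in Orion Industries Corp, giving 9% + 56% = 65%.
By sibling attribution (R1), Rafael Santos is treated as also owning Noor Santos's interest in Granite Shipping BV, giving 36% + 42% = 78%.
Chain via Orion Industries Corp. (R2): 65% × 26% = 16.9% of Ironwood Textiles S.p.A.
Chain via Granite Shipping BV (R2): 78% × 24% = 18.72% of Ironwood Textiles S.p.A.
Aggregating (R3): 16.9% + 18.72% = 35.62%.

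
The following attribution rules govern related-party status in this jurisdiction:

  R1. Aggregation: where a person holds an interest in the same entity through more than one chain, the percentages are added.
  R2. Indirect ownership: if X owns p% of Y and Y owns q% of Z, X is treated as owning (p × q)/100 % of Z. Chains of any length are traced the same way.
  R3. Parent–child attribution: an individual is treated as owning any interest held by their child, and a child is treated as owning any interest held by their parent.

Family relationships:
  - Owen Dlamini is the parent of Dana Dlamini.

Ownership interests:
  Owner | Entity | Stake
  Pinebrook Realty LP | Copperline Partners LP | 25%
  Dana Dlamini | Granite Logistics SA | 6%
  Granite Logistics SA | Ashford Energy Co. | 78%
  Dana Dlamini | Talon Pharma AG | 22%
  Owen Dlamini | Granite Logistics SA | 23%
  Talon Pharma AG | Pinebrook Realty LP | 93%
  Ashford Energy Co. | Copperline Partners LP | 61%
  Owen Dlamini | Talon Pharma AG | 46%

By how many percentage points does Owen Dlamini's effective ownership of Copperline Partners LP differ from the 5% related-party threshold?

24.6082

By parent–child attribution (R3), Owen Dlamini is treated as also owning Dana Dlamini's interest in Granite Logistics SA, giving 23% + 6% = 29%.
By parent–child attribution (R3), Owen Dlamini is treated as also owning Dana Dlamini's interest in Talon Pharma AG, giving 46% + 22% = 68%.
Chain via Granite Logistics SA → Ashford Energy Co. (R2): 29% × 78% × 61% = 13.7982% of Copperline Partners LP.
Chain via Talon Pharma AG → Pinebrook Realty LP (R2): 68% × 93% × 25% = 15.81% of Copperline Partners LP.
Aggregating (R1): 13.7982% + 15.81% = 29.6082%.
29.6082% exceeds the 5% threshold by 24.6082 percentage points.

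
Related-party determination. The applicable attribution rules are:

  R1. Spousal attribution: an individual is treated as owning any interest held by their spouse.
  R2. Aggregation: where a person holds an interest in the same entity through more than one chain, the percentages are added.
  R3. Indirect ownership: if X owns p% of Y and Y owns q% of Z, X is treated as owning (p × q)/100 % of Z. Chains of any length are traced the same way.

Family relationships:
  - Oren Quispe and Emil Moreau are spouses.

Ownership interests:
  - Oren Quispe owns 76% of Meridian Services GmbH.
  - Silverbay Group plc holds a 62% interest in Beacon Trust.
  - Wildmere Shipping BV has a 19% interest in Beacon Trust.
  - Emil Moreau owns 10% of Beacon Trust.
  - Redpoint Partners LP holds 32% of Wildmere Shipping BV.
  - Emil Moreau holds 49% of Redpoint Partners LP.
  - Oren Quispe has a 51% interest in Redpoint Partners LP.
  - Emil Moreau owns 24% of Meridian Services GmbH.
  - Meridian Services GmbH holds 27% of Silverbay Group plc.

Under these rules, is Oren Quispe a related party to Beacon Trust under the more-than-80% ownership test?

No

By spousal attribution (R1), Oren Quispe is treated as also owning Emil Moreau's interest in Redpoint Partners LP, giving 51% + 49% = 100%.
By spousal attribution (R1), Oren Quispe is treated as also owning Emil Moreau's interest in Meridian Services GmbH, giving 76% + 24% = 100%.
By spousal attribution (R1), Oren Quispe is treated as owning Emil Moreau's 10% interest in Beacon Trust.
Chain via Redpoint Partners LP → Wildmere Shipping BV (R3): 100% × 32% × 19% = 6.08% of Beacon Trust.
Chain via Meridian Services GmbH → Silverbay Group plc (R3): 100% × 27% × 62% = 16.74% of Beacon Trust.
Direct interest in Beacon Trust: 10%.
Aggregating (R2): 6.08% + 16.74% + 10% = 32.82%.
32.82% does not exceed the 80% threshold, so Oren is not a related party to Beacon Trust.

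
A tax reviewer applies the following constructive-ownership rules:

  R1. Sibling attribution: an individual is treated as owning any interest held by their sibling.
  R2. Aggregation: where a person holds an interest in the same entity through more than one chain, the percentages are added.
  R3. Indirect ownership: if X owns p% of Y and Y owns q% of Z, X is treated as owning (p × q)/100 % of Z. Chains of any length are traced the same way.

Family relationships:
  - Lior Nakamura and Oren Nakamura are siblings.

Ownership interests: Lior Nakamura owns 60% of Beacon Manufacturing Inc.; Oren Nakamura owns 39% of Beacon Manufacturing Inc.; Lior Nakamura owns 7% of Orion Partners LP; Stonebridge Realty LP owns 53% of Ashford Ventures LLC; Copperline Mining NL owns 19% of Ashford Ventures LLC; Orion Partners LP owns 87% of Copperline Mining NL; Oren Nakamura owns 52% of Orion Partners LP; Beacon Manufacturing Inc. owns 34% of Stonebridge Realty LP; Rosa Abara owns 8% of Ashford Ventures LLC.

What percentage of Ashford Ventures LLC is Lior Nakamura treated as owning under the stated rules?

By sibling attribution (R1), Lior Nakamura is treated as also owning Oren Nakamura's interest in Beacon Manufacturing Inc, giving 60% + 39% = 99%.
By sibling attribution (R1), Lior Nakamura is treated as also owning Oren Nakamura's interest in Orion Partners LP, giving 7% + 52% = 59%.
Chain via Beacon Manufacturing Inc. → Stonebridge Realty LP (R3): 99% × 34% × 53% = 17.8398% of Ashford Ventures LLC.
Chain via Orion Partners LP → Copperline Mining NL (R3): 59% × 87% × 19% = 9.7527% of Ashford Ventures LLC.
Aggregating (R2): 17.8398% + 9.7527% = 27.5925%.

27.5925%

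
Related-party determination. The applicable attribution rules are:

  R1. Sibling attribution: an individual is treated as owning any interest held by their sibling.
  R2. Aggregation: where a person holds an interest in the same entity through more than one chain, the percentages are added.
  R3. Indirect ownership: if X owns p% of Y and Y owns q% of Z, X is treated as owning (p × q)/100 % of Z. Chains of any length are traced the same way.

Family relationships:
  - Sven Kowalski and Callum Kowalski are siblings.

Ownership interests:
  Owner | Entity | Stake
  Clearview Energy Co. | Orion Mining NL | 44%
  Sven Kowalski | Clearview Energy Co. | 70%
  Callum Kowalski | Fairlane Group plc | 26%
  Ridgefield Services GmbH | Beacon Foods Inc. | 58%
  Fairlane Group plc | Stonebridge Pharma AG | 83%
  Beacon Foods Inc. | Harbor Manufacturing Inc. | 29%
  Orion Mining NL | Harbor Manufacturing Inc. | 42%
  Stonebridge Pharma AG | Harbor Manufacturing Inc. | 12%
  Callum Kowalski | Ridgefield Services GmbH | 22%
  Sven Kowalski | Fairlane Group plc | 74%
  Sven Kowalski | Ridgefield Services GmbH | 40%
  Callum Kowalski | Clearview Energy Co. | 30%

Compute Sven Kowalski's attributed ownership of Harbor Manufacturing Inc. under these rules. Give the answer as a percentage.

By sibling attribution (R1), Sven Kowalski is treated as also owning Callum Kowalski's interest in Ridgefield Services GmbH, giving 40% + 22% = 62%.
By sibling attribution (R1), Sven Kowalski is treated as also owning Callum Kowalski's interest in Clearview Energy Co, giving 70% + 30% = 100%.
By sibling attribution (R1), Sven Kowalski is treated as also owning Callum Kowalski's interest in Fairlane Group plc, giving 74% + 26% = 100%.
Chain via Ridgefield Services GmbH → Beacon Foods Inc. (R3): 62% × 58% × 29% = 10.4284% of Harbor Manufacturing Inc.
Chain via Clearview Energy Co. → Orion Mining NL (R3): 100% × 44% × 42% = 18.48% of Harbor Manufacturing Inc.
Chain via Fairlane Group plc → Stonebridge Pharma AG (R3): 100% × 83% × 12% = 9.96% of Harbor Manufacturing Inc.
Aggregating (R2): 10.4284% + 18.48% + 9.96% = 38.8684%.

38.8684%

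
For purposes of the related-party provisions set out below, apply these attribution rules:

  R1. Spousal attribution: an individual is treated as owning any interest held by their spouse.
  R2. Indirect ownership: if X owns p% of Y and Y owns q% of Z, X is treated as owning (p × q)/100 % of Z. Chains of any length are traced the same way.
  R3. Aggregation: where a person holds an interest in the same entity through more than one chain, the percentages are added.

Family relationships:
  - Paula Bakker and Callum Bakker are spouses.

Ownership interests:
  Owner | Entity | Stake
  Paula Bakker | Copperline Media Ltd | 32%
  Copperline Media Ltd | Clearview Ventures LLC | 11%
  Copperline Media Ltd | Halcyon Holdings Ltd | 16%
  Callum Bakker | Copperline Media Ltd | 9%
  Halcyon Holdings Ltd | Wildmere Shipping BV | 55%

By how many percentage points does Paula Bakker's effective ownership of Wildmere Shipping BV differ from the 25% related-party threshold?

By spousal attribution (R1), Paula Bakker is treated as also owning Callum Bakker's interest in Copperline Media Ltd, giving 32% + 9% = 41%.
Chain via Copperline Media Ltd → Halcyon Holdings Ltd (R2): 41% × 16% × 55% = 3.608% of Wildmere Shipping BV.
3.608% falls short of the 25% threshold by 21.392 percentage points.

21.392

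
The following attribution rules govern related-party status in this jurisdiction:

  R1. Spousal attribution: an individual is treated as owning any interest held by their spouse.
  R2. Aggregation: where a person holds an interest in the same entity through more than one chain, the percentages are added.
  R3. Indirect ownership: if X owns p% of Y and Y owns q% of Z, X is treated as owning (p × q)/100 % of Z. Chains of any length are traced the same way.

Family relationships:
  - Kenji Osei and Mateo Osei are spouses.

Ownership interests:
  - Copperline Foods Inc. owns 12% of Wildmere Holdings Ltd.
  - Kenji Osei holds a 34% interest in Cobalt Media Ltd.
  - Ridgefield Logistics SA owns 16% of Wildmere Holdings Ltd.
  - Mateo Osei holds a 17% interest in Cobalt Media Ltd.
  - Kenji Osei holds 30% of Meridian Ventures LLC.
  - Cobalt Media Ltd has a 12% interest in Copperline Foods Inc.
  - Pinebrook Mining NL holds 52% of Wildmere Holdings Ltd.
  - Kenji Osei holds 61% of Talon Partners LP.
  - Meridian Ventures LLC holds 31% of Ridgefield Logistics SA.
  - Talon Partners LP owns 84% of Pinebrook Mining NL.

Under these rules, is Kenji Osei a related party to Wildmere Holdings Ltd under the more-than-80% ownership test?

No

By spousal attribution (R1), Kenji Osei is treated as also owning Mateo Osei's interest in Cobalt Media Ltd, giving 34% + 17% = 51%.
Chain via Talon Partners LP → Pinebrook Mining NL (R3): 61% × 84% × 52% = 26.6448% of Wildmere Holdings Ltd.
Chain via Meridian Ventures LLC → Ridgefield Logistics SA (R3): 30% × 31% × 16% = 1.488% of Wildmere Holdings Ltd.
Chain via Cobalt Media Ltd → Copperline Foods Inc. (R3): 51% × 12% × 12% = 0.7344% of Wildmere Holdings Ltd.
Aggregating (R2): 26.6448% + 1.488% + 0.7344% = 28.8672%.
28.8672% does not exceed the 80% threshold, so Kenji is not a related party to Wildmere Holdings Ltd.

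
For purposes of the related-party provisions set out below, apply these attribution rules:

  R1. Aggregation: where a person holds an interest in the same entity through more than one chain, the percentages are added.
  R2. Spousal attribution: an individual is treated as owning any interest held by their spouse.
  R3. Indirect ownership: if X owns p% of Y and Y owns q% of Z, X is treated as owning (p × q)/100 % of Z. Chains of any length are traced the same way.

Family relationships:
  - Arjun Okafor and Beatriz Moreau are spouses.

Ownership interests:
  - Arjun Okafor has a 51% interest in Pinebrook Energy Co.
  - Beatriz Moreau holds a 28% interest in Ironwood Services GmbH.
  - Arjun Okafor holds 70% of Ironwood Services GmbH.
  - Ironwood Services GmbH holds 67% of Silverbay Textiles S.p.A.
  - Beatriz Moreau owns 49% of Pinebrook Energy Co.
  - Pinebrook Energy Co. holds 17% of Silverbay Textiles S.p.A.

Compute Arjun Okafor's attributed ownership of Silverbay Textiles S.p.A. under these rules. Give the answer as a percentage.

By spousal attribution (R2), Arjun Okafor is treated as also owning Beatriz Moreau's interest in Ironwood Services GmbH, giving 70% + 28% = 98%.
By spousal attribution (R2), Arjun Okafor is treated as also owning Beatriz Moreau's interest in Pinebrook Energy Co, giving 51% + 49% = 100%.
Chain via Ironwood Services GmbH (R3): 98% × 67% = 65.66% of Silverbay Textiles S.p.A.
Chain via Pinebrook Energy Co. (R3): 100% × 17% = 17% of Silverbay Textiles S.p.A.
Aggregating (R1): 65.66% + 17% = 82.66%.

82.66%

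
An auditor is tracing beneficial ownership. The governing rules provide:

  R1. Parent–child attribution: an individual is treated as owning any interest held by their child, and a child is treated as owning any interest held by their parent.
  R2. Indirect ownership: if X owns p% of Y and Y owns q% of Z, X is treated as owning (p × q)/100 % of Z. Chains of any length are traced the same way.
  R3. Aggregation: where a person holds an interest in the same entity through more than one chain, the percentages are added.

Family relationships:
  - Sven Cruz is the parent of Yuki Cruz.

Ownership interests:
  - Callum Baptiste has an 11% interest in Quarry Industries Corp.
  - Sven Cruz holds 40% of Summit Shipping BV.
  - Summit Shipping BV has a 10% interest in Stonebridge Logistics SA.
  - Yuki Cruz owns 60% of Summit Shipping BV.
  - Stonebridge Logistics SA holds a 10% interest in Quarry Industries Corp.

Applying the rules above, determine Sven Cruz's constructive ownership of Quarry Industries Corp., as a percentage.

1%

By parent–child attribution (R1), Sven Cruz is treated as also owning Yuki Cruz's interest in Summit Shipping BV, giving 40% + 60% = 100%.
Chain via Summit Shipping BV → Stonebridge Logistics SA (R2): 100% × 10% × 10% = 1% of Quarry Industries Corp.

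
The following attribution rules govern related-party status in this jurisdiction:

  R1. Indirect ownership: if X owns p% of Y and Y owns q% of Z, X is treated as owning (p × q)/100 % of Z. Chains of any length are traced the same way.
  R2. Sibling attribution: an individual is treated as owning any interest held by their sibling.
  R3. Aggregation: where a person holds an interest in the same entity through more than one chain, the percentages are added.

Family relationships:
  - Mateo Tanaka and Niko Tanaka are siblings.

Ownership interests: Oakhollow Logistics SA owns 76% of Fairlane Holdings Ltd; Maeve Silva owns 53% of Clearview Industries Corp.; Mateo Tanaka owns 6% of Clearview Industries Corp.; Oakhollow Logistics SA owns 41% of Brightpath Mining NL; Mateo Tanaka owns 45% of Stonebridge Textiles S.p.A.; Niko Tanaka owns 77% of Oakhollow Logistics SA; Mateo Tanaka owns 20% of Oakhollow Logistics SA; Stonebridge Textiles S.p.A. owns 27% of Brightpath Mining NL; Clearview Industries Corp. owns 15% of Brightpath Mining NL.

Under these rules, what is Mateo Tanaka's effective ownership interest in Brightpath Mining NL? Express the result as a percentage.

52.82%

By sibling attribution (R2), Mateo Tanaka is treated as also owning Niko Tanaka's interest in Oakhollow Logistics SA, giving 20% + 77% = 97%.
Chain via Clearview Industries Corp. (R1): 6% × 15% = 0.9% of Brightpath Mining NL.
Chain via Stonebridge Textiles S.p.A. (R1): 45% × 27% = 12.15% of Brightpath Mining NL.
Chain via Oakhollow Logistics SA (R1): 97% × 41% = 39.77% of Brightpath Mining NL.
Aggregating (R3): 0.9% + 12.15% + 39.77% = 52.82%.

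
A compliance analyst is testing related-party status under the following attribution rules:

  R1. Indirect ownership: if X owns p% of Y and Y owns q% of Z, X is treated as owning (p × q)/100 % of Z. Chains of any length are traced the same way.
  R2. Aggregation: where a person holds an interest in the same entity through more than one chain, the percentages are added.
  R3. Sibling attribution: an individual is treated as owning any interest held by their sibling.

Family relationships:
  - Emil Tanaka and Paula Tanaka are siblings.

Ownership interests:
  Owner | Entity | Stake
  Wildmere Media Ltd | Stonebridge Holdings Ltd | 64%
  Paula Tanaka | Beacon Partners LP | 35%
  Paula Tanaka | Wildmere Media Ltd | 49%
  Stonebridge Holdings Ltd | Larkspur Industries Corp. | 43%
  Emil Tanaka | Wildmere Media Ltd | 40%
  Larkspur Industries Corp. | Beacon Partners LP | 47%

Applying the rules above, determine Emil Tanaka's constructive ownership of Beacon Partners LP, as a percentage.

By sibling attribution (R3), Emil Tanaka is treated as also owning Paula Tanaka's interest in Wildmere Media Ltd, giving 40% + 49% = 89%.
By sibling attribution (R3), Emil Tanaka is treated as owning Paula Tanaka's 35% interest in Beacon Partners LP.
Chain via Wildmere Media Ltd → Stonebridge Holdings Ltd → Larkspur Industries Corp. (R1): 89% × 64% × 43% × 47% = 11.511616% of Beacon Partners LP.
Direct interest in Beacon Partners LP: 35%.
Aggregating (R2): 11.511616% + 35% = 46.511616%.

46.511616%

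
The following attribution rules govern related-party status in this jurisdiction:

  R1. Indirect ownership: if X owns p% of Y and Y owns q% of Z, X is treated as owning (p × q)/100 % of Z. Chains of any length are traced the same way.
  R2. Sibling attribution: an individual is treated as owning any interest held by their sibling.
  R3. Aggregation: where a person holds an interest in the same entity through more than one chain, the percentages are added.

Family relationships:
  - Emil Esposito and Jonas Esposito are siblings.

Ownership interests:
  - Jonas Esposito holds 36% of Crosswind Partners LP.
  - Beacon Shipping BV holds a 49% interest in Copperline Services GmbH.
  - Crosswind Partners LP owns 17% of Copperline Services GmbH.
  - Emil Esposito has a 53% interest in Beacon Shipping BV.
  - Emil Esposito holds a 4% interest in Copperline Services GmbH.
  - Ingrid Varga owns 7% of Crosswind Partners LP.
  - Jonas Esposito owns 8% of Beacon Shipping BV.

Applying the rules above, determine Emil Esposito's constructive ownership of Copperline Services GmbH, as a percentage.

By sibling attribution (R2), Emil Esposito is treated as also owning Jonas Esposito's interest in Beacon Shipping BV, giving 53% + 8% = 61%.
By sibling attribution (R2), Emil Esposito is treated as owning Jonas Esposito's 36% interest in Crosswind Partners LP.
Chain via Beacon Shipping BV (R1): 61% × 49% = 29.89% of Copperline Services GmbH.
Direct interest in Copperline Services GmbH: 4%.
Chain via Crosswind Partners LP (R1): 36% × 17% = 6.12% of Copperline Services GmbH.
Aggregating (R3): 29.89% + 4% + 6.12% = 40.01%.

40.01%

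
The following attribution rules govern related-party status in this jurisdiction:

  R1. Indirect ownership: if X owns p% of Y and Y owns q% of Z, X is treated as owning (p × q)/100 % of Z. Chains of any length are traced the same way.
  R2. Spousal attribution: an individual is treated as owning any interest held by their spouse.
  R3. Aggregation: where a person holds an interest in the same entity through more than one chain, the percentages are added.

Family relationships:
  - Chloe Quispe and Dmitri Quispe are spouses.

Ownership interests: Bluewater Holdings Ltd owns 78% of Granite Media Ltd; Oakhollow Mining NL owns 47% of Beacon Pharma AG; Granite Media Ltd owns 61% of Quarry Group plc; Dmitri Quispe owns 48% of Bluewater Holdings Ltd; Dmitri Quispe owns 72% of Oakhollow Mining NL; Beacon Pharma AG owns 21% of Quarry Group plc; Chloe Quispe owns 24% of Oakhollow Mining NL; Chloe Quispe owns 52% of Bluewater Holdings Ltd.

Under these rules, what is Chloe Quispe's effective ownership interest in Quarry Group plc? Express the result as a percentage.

57.0552%

By spousal attribution (R2), Chloe Quispe is treated as also owning Dmitri Quispe's interest in Bluewater Holdings Ltd, giving 52% + 48% = 100%.
By spousal attribution (R2), Chloe Quispe is treated as also owning Dmitri Quispe's interest in Oakhollow Mining NL, giving 24% + 72% = 96%.
Chain via Bluewater Holdings Ltd → Granite Media Ltd (R1): 100% × 78% × 61% = 47.58% of Quarry Group plc.
Chain via Oakhollow Mining NL → Beacon Pharma AG (R1): 96% × 47% × 21% = 9.4752% of Quarry Group plc.
Aggregating (R3): 47.58% + 9.4752% = 57.0552%.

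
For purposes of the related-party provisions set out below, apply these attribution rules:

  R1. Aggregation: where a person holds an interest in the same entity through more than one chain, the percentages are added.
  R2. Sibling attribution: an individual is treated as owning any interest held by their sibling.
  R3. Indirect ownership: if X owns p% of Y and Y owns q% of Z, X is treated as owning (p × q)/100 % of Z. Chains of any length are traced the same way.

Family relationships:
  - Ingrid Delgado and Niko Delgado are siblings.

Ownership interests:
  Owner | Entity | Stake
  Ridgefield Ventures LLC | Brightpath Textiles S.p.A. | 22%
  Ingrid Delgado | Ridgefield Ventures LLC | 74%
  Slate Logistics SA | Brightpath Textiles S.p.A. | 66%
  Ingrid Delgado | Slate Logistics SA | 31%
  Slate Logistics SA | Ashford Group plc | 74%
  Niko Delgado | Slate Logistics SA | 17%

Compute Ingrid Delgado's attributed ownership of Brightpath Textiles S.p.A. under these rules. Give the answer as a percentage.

47.96%

By sibling attribution (R2), Ingrid Delgado is treated as also owning Niko Delgado's interest in Slate Logistics SA, giving 31% + 17% = 48%.
Chain via Ridgefield Ventures LLC (R3): 74% × 22% = 16.28% of Brightpath Textiles S.p.A.
Chain via Slate Logistics SA (R3): 48% × 66% = 31.68% of Brightpath Textiles S.p.A.
Aggregating (R1): 16.28% + 31.68% = 47.96%.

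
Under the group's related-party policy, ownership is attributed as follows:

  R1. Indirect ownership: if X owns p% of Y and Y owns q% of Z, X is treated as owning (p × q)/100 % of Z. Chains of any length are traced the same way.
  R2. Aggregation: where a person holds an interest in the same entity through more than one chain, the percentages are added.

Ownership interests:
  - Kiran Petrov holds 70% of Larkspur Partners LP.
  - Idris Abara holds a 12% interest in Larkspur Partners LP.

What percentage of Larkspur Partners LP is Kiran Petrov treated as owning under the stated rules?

70%

Direct interest in Larkspur Partners LP: 70%.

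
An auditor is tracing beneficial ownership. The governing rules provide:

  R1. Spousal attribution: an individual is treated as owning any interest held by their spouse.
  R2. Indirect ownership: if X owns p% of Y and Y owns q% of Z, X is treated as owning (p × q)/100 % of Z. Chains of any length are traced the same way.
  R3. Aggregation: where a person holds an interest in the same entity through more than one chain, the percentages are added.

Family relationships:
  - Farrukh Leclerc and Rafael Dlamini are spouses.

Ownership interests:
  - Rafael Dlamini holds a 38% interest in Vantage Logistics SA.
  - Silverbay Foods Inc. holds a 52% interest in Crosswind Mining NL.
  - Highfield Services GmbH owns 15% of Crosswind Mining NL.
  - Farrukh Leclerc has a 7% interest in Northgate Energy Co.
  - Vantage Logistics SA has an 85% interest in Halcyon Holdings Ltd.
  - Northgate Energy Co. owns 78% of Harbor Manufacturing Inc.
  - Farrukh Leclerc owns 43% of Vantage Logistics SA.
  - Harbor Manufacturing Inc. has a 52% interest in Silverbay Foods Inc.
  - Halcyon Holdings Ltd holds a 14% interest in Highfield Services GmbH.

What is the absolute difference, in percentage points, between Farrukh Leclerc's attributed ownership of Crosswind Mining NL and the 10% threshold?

7.077766

By spousal attribution (R1), Farrukh Leclerc is treated as also owning Rafael Dlamini's interest in Vantage Logistics SA, giving 43% + 38% = 81%.
Chain via Northgate Energy Co. → Harbor Manufacturing Inc. → Silverbay Foods Inc. (R2): 7% × 78% × 52% × 52% = 1.476384% of Crosswind Mining NL.
Chain via Vantage Logistics SA → Halcyon Holdings Ltd → Highfield Services GmbH (R2): 81% × 85% × 14% × 15% = 1.44585% of Crosswind Mining NL.
Aggregating (R3): 1.476384% + 1.44585% = 2.922234%.
2.922234% falls short of the 10% threshold by 7.077766 percentage points.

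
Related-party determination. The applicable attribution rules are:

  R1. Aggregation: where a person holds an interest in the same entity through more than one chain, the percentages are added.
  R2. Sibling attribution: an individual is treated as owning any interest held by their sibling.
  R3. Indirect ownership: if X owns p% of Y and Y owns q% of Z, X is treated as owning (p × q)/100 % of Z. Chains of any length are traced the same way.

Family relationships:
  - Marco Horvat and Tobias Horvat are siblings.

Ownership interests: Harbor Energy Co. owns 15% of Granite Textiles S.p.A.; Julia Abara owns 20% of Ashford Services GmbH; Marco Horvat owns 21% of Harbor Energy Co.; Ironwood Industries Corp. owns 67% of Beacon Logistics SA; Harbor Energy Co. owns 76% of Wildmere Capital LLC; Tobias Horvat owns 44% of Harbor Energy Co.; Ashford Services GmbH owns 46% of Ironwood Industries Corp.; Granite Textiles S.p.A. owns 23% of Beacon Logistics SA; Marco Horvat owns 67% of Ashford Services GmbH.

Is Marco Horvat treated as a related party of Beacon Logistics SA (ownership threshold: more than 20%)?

Yes

By sibling attribution (R2), Marco Horvat is treated as also owning Tobias Horvat's interest in Harbor Energy Co, giving 21% + 44% = 65%.
Chain via Ashford Services GmbH → Ironwood Industries Corp. (R3): 67% × 46% × 67% = 20.6494% of Beacon Logistics SA.
Chain via Harbor Energy Co. → Granite Textiles S.p.A. (R3): 65% × 15% × 23% = 2.2425% of Beacon Logistics SA.
Aggregating (R1): 20.6494% + 2.2425% = 22.8919%.
22.8919% exceeds the 20% threshold, so Marco is a related party to Beacon Logistics SA.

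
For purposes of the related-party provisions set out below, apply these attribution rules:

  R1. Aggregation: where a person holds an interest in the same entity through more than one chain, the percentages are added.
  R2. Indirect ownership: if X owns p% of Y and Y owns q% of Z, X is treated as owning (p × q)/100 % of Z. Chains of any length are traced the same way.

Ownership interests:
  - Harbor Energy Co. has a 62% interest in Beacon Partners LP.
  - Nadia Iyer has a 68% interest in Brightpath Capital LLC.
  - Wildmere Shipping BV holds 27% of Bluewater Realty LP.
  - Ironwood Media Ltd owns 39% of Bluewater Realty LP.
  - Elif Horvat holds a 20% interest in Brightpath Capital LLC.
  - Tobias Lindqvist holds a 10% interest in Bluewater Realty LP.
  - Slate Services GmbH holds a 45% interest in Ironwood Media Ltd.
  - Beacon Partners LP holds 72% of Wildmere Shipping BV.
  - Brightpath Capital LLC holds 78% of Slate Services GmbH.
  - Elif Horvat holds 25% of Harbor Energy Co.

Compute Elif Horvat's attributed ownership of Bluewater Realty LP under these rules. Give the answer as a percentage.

Chain via Brightpath Capital LLC → Slate Services GmbH → Ironwood Media Ltd (R2): 20% × 78% × 45% × 39% = 2.7378% of Bluewater Realty LP.
Chain via Harbor Energy Co. → Beacon Partners LP → Wildmere Shipping BV (R2): 25% × 62% × 72% × 27% = 3.0132% of Bluewater Realty LP.
Aggregating (R1): 2.7378% + 3.0132% = 5.751%.

5.751%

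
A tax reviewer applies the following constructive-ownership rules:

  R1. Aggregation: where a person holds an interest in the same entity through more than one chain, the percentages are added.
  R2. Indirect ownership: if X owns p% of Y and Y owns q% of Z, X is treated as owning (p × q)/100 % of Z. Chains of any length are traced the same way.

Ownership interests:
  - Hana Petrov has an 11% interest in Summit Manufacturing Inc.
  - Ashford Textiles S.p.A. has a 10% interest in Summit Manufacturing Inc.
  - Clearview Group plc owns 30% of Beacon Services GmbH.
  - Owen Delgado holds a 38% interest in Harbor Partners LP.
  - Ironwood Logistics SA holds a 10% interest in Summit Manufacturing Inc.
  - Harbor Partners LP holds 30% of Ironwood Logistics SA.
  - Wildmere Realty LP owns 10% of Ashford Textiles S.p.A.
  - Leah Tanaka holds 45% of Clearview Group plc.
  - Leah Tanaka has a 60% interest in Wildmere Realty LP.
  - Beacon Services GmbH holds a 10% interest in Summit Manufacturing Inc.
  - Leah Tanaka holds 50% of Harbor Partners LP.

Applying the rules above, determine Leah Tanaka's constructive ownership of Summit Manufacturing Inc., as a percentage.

Chain via Wildmere Realty LP → Ashford Textiles S.p.A. (R2): 60% × 10% × 10% = 0.6% of Summit Manufacturing Inc.
Chain via Clearview Group plc → Beacon Services GmbH (R2): 45% × 30% × 10% = 1.35% of Summit Manufacturing Inc.
Chain via Harbor Partners LP → Ironwood Logistics SA (R2): 50% × 30% × 10% = 1.5% of Summit Manufacturing Inc.
Aggregating (R1): 0.6% + 1.35% + 1.5% = 3.45%.

3.45%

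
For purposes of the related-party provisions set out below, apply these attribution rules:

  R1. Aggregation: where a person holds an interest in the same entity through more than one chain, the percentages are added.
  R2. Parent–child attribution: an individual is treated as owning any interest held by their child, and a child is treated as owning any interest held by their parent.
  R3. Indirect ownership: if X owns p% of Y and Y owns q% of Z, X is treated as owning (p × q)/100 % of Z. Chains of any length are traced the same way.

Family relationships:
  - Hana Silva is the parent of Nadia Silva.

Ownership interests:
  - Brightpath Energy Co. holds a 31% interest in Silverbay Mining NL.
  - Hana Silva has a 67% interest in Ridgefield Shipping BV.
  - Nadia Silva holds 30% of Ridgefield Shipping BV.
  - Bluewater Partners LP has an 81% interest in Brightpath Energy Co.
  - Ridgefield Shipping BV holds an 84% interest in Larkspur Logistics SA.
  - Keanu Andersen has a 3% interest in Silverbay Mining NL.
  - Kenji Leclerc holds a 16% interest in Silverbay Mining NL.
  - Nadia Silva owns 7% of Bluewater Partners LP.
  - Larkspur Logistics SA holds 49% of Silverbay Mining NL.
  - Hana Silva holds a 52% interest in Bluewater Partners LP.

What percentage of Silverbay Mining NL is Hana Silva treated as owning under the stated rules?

By parent–child attribution (R2), Hana Silva is treated as also owning Nadia Silva's interest in Ridgefield Shipping BV, giving 67% + 30% = 97%.
By parent–child attribution (R2), Hana Silva is treated as also owning Nadia Silva's interest in Bluewater Partners LP, giving 52% + 7% = 59%.
Chain via Ridgefield Shipping BV → Larkspur Logistics SA (R3): 97% × 84% × 49% = 39.9252% of Silverbay Mining NL.
Chain via Bluewater Partners LP → Brightpath Energy Co. (R3): 59% × 81% × 31% = 14.8149% of Silverbay Mining NL.
Aggregating (R1): 39.9252% + 14.8149% = 54.7401%.

54.7401%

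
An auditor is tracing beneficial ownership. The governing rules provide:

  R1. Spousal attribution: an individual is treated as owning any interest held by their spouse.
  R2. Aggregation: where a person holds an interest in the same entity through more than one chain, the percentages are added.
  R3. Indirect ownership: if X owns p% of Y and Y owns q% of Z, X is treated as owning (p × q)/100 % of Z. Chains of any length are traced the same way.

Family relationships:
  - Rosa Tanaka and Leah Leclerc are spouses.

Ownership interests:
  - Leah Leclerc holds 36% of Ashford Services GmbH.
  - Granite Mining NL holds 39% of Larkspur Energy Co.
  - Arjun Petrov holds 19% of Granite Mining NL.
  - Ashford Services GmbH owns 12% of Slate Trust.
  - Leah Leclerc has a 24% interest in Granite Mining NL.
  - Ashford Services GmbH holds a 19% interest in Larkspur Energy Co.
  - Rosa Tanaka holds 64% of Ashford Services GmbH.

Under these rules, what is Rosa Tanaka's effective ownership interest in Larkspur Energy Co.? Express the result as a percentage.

By spousal attribution (R1), Rosa Tanaka is treated as also owning Leah Leclerc's interest in Ashford Services GmbH, giving 64% + 36% = 100%.
By spousal attribution (R1), Rosa Tanaka is treated as owning Leah Leclerc's 24% interest in Granite Mining NL.
Chain via Ashford Services GmbH (R3): 100% × 19% = 19% of Larkspur Energy Co.
Chain via Granite Mining NL (R3): 24% × 39% = 9.36% of Larkspur Energy Co.
Aggregating (R2): 19% + 9.36% = 28.36%.

28.36%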